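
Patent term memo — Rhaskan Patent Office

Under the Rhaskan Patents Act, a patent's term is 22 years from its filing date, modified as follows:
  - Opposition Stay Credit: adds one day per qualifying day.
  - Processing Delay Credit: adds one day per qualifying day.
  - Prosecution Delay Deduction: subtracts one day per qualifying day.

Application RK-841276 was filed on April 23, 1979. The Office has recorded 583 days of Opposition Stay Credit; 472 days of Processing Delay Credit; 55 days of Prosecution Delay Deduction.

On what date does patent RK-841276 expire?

Base term: filing date + 22 years → 23 April 2001.
Opposition Stay Credit: +583 days → 27 November 2002.
Processing Delay Credit: +472 days → 13 March 2004.
Prosecution Delay Deduction: −55 days → 18 January 2004.

2004-01-18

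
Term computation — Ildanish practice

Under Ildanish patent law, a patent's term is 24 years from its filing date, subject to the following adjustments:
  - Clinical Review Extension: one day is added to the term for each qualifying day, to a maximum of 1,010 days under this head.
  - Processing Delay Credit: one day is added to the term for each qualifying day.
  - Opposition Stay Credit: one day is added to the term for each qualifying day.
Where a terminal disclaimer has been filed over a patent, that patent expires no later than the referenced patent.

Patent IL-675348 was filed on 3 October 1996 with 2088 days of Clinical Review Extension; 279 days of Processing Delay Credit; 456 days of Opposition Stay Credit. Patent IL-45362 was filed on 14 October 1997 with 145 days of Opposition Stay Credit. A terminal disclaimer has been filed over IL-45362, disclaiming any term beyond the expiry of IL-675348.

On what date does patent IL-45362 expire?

Natural term of IL-45362:
  Base: filing + 24 years → 14 October 2021.
  Opposition Stay Credit: +145 days → 8 March 2022.
Expiry of referenced patent IL-675348:
  Base: filing + 24 years → 3 October 2020.
  Clinical Review Extension: 2088 days claimed exceeds the 1010-day cap, so +1010 days → 10 July 2023.
  Processing Delay Credit: +279 days → 14 April 2024.
  Opposition Stay Credit: +456 days → 14 July 2025.
Terminal disclaimer: IL-45362 expires on the earlier of 8 March 2022 and 14 July 2025.

March 8, 2022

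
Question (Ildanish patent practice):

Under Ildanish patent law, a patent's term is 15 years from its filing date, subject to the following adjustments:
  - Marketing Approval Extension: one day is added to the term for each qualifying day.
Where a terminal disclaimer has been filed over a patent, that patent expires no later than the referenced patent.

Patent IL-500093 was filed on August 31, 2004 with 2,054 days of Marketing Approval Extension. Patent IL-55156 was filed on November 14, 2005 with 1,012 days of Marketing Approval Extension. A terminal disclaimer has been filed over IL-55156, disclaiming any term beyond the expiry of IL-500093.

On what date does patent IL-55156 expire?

Natural term of IL-55156:
  Base: filing + 15 years → 14 November 2020.
  Marketing Approval Extension: +1012 days → 23 August 2023.
Expiry of referenced patent IL-500093:
  Base: filing + 15 years → 31 August 2019.
  Marketing Approval Extension: +2054 days → 15 April 2025.
Terminal disclaimer: IL-55156 expires on the earlier of 23 August 2023 and 15 April 2025.

August 23, 2023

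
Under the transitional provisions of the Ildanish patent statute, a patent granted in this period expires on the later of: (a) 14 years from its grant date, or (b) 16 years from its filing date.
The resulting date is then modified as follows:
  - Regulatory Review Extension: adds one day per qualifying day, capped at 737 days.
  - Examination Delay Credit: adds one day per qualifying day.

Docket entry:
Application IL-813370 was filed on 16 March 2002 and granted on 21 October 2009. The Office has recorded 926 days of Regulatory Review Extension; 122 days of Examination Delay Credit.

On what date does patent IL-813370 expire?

(a) grant + 14 years → 21 October 2023.
(b) filing + 16 years → 16 March 2018.
Later of the two: 21 October 2023.
Regulatory Review Extension: 926 days claimed exceeds the 737-day cap, so +737 days → 27 October 2025.
Examination Delay Credit: +122 days → 26 February 2026.

2026-02-26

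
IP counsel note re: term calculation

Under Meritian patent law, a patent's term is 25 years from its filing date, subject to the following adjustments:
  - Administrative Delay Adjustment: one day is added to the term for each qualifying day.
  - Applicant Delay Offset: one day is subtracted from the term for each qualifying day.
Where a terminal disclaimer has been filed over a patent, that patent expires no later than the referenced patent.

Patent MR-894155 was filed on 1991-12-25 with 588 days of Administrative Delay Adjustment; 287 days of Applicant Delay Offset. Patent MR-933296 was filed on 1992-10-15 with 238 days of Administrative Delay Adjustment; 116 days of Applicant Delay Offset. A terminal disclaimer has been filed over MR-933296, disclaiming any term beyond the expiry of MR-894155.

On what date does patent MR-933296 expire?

Natural term of MR-933296:
  Base: filing + 25 years → 15 October 2017.
  Administrative Delay Adjustment: +238 days → 10 June 2018.
  Applicant Delay Offset: −116 days → 14 February 2018.
Expiry of referenced patent MR-894155:
  Base: filing + 25 years → 25 December 2016.
  Administrative Delay Adjustment: +588 days → 5 August 2018.
  Applicant Delay Offset: −287 days → 22 October 2017.
Terminal disclaimer: MR-933296 expires on the earlier of 14 February 2018 and 22 October 2017.

October 22, 2017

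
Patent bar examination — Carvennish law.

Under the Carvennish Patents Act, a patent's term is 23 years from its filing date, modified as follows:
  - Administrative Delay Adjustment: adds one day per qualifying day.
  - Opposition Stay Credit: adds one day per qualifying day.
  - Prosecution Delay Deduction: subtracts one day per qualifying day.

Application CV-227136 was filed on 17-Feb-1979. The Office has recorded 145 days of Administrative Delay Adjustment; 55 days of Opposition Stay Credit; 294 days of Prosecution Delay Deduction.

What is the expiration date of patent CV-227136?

Base term: filing date + 23 years → 17 February 2002.
Administrative Delay Adjustment: +145 days → 12 July 2002.
Opposition Stay Credit: +55 days → 5 September 2002.
Prosecution Delay Deduction: −294 days → 15 November 2001.

2001-11-15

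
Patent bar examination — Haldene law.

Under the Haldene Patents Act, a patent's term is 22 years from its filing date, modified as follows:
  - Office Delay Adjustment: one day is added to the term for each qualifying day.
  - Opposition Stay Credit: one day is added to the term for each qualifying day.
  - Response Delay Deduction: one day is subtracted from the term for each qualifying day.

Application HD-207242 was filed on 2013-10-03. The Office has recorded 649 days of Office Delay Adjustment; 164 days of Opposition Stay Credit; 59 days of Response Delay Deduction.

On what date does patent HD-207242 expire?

Base term: filing date + 22 years → 3 October 2035.
Office Delay Adjustment: +649 days → 13 July 2037.
Opposition Stay Credit: +164 days → 24 December 2037.
Response Delay Deduction: −59 days → 26 October 2037.

2037-10-26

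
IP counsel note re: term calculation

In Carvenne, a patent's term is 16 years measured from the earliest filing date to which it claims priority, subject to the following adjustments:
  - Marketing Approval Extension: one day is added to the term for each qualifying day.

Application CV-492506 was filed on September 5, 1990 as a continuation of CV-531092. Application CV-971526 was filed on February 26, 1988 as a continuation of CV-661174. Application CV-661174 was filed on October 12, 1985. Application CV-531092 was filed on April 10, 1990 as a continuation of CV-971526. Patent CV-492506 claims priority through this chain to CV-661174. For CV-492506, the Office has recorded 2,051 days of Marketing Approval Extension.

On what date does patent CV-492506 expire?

2007-05-25

Earliest priority filing: 12 October 1985.
Base term: 12 October 1985 + 16 years → 12 October 2001.
Marketing Approval Extension: +2051 days → 25 May 2007.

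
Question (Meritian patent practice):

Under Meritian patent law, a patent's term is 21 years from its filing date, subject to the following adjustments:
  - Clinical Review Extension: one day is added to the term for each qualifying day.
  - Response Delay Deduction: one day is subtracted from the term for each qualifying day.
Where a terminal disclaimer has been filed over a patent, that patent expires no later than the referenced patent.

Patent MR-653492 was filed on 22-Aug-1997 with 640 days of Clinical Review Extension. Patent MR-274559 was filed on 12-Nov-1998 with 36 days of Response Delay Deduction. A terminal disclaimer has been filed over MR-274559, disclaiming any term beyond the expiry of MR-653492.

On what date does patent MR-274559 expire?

2019-10-07

Natural term of MR-274559:
  Base: filing + 21 years → 12 November 2019.
  Response Delay Deduction: −36 days → 7 October 2019.
Expiry of referenced patent MR-653492:
  Base: filing + 21 years → 22 August 2018.
  Clinical Review Extension: +640 days → 23 May 2020.
Terminal disclaimer: MR-274559 expires on the earlier of 7 October 2019 and 23 May 2020.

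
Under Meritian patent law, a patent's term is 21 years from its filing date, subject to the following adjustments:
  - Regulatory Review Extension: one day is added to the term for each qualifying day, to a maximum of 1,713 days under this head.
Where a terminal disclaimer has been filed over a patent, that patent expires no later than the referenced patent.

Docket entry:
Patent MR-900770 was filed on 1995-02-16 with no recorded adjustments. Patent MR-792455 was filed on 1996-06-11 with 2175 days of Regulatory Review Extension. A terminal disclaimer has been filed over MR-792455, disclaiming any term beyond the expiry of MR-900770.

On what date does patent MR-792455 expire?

2016-02-16

Natural term of MR-792455:
  Base: filing + 21 years → 11 June 2017.
  Regulatory Review Extension: 2175 days claimed exceeds the 1713-day cap, so +1713 days → 18 February 2022.
Expiry of referenced patent MR-900770:
  Base: filing + 21 years → 16 February 2016.
Terminal disclaimer: MR-792455 expires on the earlier of 18 February 2022 and 16 February 2016.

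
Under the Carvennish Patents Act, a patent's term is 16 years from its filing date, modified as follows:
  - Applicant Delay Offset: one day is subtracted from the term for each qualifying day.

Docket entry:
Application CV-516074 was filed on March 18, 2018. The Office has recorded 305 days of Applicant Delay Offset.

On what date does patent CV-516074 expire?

Base term: filing date + 16 years → 18 March 2034.
Applicant Delay Offset: −305 days → 17 May 2033.

2033-05-17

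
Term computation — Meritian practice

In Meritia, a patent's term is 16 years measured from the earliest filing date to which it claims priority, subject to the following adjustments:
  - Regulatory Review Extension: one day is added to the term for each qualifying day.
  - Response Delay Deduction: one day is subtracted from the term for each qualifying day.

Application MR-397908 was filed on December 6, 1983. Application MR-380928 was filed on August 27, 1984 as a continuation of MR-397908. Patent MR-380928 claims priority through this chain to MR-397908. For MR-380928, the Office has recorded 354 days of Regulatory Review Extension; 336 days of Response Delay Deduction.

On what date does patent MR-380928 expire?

Earliest priority filing: 6 December 1983.
Base term: 6 December 1983 + 16 years → 6 December 1999.
Regulatory Review Extension: +354 days → 24 November 2000.
Response Delay Deduction: −336 days → 24 December 1999.

December 24, 1999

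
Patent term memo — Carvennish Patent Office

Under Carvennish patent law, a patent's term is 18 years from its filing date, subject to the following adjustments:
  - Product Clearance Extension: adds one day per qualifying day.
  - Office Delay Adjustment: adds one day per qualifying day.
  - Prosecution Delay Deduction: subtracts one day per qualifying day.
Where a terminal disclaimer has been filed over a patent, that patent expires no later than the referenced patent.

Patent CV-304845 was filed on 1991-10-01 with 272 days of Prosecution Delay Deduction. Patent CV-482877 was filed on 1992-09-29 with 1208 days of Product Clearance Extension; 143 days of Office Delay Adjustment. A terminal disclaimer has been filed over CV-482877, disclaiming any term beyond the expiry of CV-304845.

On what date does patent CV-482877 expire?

Natural term of CV-482877:
  Base: filing + 18 years → 29 September 2010.
  Product Clearance Extension: +1208 days → 19 January 2014.
  Office Delay Adjustment: +143 days → 11 June 2014.
Expiry of referenced patent CV-304845:
  Base: filing + 18 years → 1 October 2009.
  Prosecution Delay Deduction: −272 days → 2 January 2009.
Terminal disclaimer: CV-482877 expires on the earlier of 11 June 2014 and 2 January 2009.

January 2, 2009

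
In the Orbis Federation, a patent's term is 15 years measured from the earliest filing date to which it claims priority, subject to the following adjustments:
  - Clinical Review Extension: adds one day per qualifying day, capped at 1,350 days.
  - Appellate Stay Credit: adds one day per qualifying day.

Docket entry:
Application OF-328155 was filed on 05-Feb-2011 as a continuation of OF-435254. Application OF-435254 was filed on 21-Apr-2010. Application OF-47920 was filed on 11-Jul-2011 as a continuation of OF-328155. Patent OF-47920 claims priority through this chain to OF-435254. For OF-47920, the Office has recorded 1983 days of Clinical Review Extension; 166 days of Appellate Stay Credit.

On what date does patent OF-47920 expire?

Earliest priority filing: 21 April 2010.
Base term: 21 April 2010 + 15 years → 21 April 2025.
Clinical Review Extension: 1983 days claimed exceeds the 1350-day cap, so +1350 days → 31 December 2028.
Appellate Stay Credit: +166 days → 15 June 2029.

June 15, 2029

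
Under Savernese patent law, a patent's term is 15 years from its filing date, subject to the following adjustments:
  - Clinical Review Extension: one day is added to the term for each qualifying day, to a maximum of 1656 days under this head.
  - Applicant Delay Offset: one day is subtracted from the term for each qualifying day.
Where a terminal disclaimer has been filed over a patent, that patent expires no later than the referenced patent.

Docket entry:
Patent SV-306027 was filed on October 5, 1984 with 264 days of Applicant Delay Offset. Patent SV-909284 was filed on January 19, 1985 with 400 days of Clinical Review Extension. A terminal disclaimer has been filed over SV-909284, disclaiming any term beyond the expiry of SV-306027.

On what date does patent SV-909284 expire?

Natural term of SV-909284:
  Base: filing + 15 years → 19 January 2000.
  Clinical Review Extension: 400 days (within the 1656-day cap) → +400 days → 22 February 2001.
Expiry of referenced patent SV-306027:
  Base: filing + 15 years → 5 October 1999.
  Applicant Delay Offset: −264 days → 14 January 1999.
Terminal disclaimer: SV-909284 expires on the earlier of 22 February 2001 and 14 January 1999.

January 14, 1999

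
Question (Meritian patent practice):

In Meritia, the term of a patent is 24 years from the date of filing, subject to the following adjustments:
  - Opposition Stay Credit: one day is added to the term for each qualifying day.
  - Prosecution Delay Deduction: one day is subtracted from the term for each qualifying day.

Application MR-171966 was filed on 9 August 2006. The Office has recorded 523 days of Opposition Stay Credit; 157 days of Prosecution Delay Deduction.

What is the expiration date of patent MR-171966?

Base term: filing date + 24 years → 9 August 2030.
Opposition Stay Credit: +523 days → 14 January 2032.
Prosecution Delay Deduction: −157 days → 10 August 2031.

2031-08-10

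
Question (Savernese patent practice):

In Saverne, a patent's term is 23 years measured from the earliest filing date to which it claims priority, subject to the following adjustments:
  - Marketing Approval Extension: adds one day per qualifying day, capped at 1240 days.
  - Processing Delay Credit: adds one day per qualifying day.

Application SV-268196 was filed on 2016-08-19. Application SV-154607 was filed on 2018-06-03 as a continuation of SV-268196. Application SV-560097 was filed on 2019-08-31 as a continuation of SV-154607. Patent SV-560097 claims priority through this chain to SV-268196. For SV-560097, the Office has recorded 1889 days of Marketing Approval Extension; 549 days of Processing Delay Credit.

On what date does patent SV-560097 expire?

July 12, 2044

Earliest priority filing: 19 August 2016.
Base term: 19 August 2016 + 23 years → 19 August 2039.
Marketing Approval Extension: 1889 days claimed exceeds the 1240-day cap, so +1240 days → 10 January 2043.
Processing Delay Credit: +549 days → 12 July 2044.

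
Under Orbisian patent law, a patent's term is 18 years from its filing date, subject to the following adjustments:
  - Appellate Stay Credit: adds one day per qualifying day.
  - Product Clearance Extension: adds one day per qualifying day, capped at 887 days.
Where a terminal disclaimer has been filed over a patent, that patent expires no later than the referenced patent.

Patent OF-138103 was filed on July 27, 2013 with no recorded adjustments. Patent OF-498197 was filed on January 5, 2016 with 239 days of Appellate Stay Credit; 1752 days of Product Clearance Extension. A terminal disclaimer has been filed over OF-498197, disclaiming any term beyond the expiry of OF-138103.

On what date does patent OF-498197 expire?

Natural term of OF-498197:
  Base: filing + 18 years → 5 January 2034.
  Appellate Stay Credit: +239 days → 1 September 2034.
  Product Clearance Extension: 1752 days claimed exceeds the 887-day cap, so +887 days → 4 February 2037.
Expiry of referenced patent OF-138103:
  Base: filing + 18 years → 27 July 2031.
Terminal disclaimer: OF-498197 expires on the earlier of 4 February 2037 and 27 July 2031.

July 27, 2031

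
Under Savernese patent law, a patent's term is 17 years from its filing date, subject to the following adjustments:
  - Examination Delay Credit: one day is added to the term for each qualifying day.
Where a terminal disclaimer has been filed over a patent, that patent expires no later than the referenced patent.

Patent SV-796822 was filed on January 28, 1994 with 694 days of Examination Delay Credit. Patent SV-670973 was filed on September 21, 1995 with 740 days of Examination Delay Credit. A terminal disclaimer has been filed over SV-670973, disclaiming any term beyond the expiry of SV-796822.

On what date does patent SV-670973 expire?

2012-12-22

Natural term of SV-670973:
  Base: filing + 17 years → 21 September 2012.
  Examination Delay Credit: +740 days → 1 October 2014.
Expiry of referenced patent SV-796822:
  Base: filing + 17 years → 28 January 2011.
  Examination Delay Credit: +694 days → 22 December 2012.
Terminal disclaimer: SV-670973 expires on the earlier of 1 October 2014 and 22 December 2012.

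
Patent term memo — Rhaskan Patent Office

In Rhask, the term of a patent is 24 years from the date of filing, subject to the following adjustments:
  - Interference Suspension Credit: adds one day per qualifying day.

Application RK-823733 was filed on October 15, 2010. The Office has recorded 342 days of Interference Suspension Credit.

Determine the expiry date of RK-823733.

September 22, 2035

Base term: filing date + 24 years → 15 October 2034.
Interference Suspension Credit: +342 days → 22 September 2035.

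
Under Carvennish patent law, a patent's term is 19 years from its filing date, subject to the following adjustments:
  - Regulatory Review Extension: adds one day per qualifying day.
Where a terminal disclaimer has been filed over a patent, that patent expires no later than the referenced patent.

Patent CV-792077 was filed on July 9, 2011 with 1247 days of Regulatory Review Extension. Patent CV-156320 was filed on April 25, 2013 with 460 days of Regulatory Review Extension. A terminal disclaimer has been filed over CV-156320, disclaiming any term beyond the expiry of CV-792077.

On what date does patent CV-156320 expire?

Natural term of CV-156320:
  Base: filing + 19 years → 25 April 2032.
  Regulatory Review Extension: +460 days → 29 July 2033.
Expiry of referenced patent CV-792077:
  Base: filing + 19 years → 9 July 2030.
  Regulatory Review Extension: +1247 days → 7 December 2033.
Terminal disclaimer: CV-156320 expires on the earlier of 29 July 2033 and 7 December 2033.

July 29, 2033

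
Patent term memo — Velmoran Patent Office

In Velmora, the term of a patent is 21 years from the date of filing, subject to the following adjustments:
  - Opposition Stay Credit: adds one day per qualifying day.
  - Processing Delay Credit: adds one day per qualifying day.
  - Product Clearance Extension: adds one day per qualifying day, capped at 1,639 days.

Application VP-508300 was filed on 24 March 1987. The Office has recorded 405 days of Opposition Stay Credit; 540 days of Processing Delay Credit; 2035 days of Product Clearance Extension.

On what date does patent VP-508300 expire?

Base term: filing date + 21 years → 24 March 2008.
Opposition Stay Credit: +405 days → 3 May 2009.
Processing Delay Credit: +540 days → 25 October 2010.
Product Clearance Extension: 2035 days claimed exceeds the 1639-day cap, so +1639 days → 21 April 2015.

2015-04-21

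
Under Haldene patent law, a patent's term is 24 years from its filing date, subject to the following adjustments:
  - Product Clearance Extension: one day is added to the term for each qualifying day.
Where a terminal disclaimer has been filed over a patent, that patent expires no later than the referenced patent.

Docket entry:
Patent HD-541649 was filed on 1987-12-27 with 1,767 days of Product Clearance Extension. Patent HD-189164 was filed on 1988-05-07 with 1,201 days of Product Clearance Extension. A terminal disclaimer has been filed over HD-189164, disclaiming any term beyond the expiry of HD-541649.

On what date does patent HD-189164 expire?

Natural term of HD-189164:
  Base: filing + 24 years → 7 May 2012.
  Product Clearance Extension: +1201 days → 21 August 2015.
Expiry of referenced patent HD-541649:
  Base: filing + 24 years → 27 December 2011.
  Product Clearance Extension: +1767 days → 28 October 2016.
Terminal disclaimer: HD-189164 expires on the earlier of 21 August 2015 and 28 October 2016.

2015-08-21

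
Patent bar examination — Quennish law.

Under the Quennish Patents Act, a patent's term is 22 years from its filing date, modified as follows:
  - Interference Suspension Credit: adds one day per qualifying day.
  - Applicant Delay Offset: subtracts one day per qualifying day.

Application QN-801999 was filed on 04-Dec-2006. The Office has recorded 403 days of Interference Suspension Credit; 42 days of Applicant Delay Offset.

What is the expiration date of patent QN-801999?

November 30, 2029

Base term: filing date + 22 years → 4 December 2028.
Interference Suspension Credit: +403 days → 11 January 2030.
Applicant Delay Offset: −42 days → 30 November 2029.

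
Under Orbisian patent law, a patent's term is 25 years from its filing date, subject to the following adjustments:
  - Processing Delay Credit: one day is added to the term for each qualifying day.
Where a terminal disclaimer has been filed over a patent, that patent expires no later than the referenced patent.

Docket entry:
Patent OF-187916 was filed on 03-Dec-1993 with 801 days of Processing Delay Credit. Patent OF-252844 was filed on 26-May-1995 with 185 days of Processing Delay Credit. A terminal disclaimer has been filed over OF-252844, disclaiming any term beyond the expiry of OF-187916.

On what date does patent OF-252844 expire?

November 27, 2020

Natural term of OF-252844:
  Base: filing + 25 years → 26 May 2020.
  Processing Delay Credit: +185 days → 27 November 2020.
Expiry of referenced patent OF-187916:
  Base: filing + 25 years → 3 December 2018.
  Processing Delay Credit: +801 days → 11 February 2021.
Terminal disclaimer: OF-252844 expires on the earlier of 27 November 2020 and 11 February 2021.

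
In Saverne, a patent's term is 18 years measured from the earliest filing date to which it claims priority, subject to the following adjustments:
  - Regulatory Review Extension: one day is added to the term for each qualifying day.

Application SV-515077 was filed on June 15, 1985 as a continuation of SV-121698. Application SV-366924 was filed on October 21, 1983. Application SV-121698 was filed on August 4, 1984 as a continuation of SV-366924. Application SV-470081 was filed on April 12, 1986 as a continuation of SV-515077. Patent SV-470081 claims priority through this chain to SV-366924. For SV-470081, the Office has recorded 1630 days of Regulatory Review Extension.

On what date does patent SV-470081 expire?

Earliest priority filing: 21 October 1983.
Base term: 21 October 1983 + 18 years → 21 October 2001.
Regulatory Review Extension: +1630 days → 8 April 2006.

April 8, 2006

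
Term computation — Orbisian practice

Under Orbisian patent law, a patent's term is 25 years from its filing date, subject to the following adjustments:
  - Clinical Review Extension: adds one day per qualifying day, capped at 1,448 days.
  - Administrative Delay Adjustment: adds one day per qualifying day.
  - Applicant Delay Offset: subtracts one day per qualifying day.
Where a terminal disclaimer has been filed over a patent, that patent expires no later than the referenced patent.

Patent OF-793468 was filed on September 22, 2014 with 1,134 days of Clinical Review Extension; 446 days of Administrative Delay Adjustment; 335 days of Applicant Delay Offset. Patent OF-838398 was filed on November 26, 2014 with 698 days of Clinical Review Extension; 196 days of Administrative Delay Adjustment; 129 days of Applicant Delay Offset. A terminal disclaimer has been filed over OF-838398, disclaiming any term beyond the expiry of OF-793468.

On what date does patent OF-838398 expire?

December 30, 2041

Natural term of OF-838398:
  Base: filing + 25 years → 26 November 2039.
  Clinical Review Extension: 698 days (within the 1448-day cap) → +698 days → 24 October 2041.
  Administrative Delay Adjustment: +196 days → 8 May 2042.
  Applicant Delay Offset: −129 days → 30 December 2041.
Expiry of referenced patent OF-793468:
  Base: filing + 25 years → 22 September 2039.
  Clinical Review Extension: 1134 days (within the 1448-day cap) → +1134 days → 30 October 2042.
  Administrative Delay Adjustment: +446 days → 19 January 2044.
  Applicant Delay Offset: −335 days → 18 February 2043.
Terminal disclaimer: OF-838398 expires on the earlier of 30 December 2041 and 18 February 2043.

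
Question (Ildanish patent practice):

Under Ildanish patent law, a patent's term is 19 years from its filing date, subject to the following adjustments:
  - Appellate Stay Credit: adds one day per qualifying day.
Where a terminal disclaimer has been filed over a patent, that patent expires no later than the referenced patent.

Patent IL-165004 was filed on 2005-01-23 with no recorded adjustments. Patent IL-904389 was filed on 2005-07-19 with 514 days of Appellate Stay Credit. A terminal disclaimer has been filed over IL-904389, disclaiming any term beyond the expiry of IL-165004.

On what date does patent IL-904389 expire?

Natural term of IL-904389:
  Base: filing + 19 years → 19 July 2024.
  Appellate Stay Credit: +514 days → 15 December 2025.
Expiry of referenced patent IL-165004:
  Base: filing + 19 years → 23 January 2024.
Terminal disclaimer: IL-904389 expires on the earlier of 15 December 2025 and 23 January 2024.

2024-01-23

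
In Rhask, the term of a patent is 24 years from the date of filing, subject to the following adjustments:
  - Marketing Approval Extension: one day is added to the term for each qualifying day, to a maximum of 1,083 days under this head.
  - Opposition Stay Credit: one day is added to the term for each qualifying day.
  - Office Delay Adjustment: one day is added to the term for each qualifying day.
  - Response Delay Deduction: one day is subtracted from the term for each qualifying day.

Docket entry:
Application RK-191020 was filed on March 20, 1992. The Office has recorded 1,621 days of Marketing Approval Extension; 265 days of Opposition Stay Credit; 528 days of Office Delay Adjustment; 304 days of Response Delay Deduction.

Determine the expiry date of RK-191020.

Base term: filing date + 24 years → 20 March 2016.
Marketing Approval Extension: 1621 days claimed exceeds the 1083-day cap, so +1083 days → 8 March 2019.
Opposition Stay Credit: +265 days → 28 November 2019.
Office Delay Adjustment: +528 days → 9 May 2021.
Response Delay Deduction: −304 days → 9 July 2020.

2020-07-09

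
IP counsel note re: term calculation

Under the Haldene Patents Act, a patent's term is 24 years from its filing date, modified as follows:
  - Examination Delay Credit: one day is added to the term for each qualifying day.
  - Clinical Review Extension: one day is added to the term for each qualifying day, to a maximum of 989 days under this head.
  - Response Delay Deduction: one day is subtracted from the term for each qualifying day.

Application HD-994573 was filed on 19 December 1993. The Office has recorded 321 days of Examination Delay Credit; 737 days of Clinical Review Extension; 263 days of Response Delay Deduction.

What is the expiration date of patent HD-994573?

2020-02-22

Base term: filing date + 24 years → 19 December 2017.
Examination Delay Credit: +321 days → 5 November 2018.
Clinical Review Extension: 737 days (within the 989-day cap) → +737 days → 11 November 2020.
Response Delay Deduction: −263 days → 22 February 2020.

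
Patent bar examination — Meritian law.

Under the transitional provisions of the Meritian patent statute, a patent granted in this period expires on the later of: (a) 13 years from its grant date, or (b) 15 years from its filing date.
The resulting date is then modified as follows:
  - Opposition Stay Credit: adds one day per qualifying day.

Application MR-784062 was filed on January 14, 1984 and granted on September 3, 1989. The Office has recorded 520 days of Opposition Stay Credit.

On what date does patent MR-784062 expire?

(a) grant + 13 years → 3 September 2002.
(b) filing + 15 years → 14 January 1999.
Later of the two: 3 September 2002.
Opposition Stay Credit: +520 days → 5 February 2004.

2004-02-05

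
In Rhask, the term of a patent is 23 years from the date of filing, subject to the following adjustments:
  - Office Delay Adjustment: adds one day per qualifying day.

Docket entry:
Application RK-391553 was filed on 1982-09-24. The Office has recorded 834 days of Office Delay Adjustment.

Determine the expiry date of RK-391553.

2008-01-06

Base term: filing date + 23 years → 24 September 2005.
Office Delay Adjustment: +834 days → 6 January 2008.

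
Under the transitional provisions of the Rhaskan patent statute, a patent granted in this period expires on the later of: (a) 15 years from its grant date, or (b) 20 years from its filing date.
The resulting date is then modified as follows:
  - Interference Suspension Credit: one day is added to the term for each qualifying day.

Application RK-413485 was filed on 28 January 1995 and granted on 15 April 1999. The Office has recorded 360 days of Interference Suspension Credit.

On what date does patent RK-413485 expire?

(a) grant + 15 years → 15 April 2014.
(b) filing + 20 years → 28 January 2015.
Later of the two: 28 January 2015.
Interference Suspension Credit: +360 days → 23 January 2016.

2016-01-23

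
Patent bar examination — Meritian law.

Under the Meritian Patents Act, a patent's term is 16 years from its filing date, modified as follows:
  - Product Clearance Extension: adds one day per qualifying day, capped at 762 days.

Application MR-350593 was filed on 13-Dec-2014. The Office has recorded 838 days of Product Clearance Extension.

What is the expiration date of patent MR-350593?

January 13, 2033

Base term: filing date + 16 years → 13 December 2030.
Product Clearance Extension: 838 days claimed exceeds the 762-day cap, so +762 days → 13 January 2033.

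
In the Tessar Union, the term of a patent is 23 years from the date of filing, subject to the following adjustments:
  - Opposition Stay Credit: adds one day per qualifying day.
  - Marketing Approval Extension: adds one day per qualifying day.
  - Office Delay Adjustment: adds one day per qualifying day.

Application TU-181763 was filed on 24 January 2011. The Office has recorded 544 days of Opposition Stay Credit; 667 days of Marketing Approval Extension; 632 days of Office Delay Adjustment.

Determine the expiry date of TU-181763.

Base term: filing date + 23 years → 24 January 2034.
Opposition Stay Credit: +544 days → 22 July 2035.
Marketing Approval Extension: +667 days → 19 May 2037.
Office Delay Adjustment: +632 days → 10 February 2039.

2039-02-10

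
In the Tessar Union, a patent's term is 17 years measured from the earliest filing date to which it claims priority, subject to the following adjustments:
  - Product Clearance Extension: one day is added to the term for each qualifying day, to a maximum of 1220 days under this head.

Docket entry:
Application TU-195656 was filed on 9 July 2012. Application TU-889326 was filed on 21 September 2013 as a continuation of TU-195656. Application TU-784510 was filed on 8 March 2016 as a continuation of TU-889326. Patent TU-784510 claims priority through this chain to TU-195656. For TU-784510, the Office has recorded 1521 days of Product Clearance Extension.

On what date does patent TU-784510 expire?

Earliest priority filing: 9 July 2012.
Base term: 9 July 2012 + 17 years → 9 July 2029.
Product Clearance Extension: 1521 days claimed exceeds the 1220-day cap, so +1220 days → 10 November 2032.

November 10, 2032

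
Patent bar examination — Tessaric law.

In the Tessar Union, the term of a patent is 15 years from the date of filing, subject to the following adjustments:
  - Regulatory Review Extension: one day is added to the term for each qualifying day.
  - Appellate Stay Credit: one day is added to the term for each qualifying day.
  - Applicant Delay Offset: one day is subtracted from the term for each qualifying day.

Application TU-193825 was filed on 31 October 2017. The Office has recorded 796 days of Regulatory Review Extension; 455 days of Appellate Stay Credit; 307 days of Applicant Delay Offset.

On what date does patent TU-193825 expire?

2035-06-02

Base term: filing date + 15 years → 31 October 2032.
Regulatory Review Extension: +796 days → 5 January 2035.
Appellate Stay Credit: +455 days → 4 April 2036.
Applicant Delay Offset: −307 days → 2 June 2035.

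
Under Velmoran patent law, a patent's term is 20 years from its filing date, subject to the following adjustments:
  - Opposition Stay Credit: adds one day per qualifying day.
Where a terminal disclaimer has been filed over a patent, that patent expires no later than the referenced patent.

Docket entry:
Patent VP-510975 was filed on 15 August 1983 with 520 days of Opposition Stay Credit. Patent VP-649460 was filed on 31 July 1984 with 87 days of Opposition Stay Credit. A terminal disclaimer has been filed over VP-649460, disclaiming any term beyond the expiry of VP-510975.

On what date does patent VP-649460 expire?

Natural term of VP-649460:
  Base: filing + 20 years → 31 July 2004.
  Opposition Stay Credit: +87 days → 26 October 2004.
Expiry of referenced patent VP-510975:
  Base: filing + 20 years → 15 August 2003.
  Opposition Stay Credit: +520 days → 16 January 2005.
Terminal disclaimer: VP-649460 expires on the earlier of 26 October 2004 and 16 January 2005.

October 26, 2004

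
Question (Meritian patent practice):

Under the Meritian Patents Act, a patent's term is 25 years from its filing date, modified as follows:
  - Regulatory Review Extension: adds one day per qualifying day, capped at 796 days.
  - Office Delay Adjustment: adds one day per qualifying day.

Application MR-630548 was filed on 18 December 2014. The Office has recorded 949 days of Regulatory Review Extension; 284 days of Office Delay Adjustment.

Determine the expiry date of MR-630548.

2042-12-02

Base term: filing date + 25 years → 18 December 2039.
Regulatory Review Extension: 949 days claimed exceeds the 796-day cap, so +796 days → 21 February 2042.
Office Delay Adjustment: +284 days → 2 December 2042.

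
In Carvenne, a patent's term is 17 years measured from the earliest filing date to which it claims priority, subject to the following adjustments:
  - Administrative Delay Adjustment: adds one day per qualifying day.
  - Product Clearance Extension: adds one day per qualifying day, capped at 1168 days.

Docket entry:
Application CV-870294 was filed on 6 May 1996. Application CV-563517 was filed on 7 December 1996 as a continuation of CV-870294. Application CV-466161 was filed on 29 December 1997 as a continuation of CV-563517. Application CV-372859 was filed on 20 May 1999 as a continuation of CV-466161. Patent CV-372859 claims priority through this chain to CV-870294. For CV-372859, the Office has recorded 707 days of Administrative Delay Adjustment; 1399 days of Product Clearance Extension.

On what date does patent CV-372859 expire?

June 24, 2018

Earliest priority filing: 6 May 1996.
Base term: 6 May 1996 + 17 years → 6 May 2013.
Administrative Delay Adjustment: +707 days → 13 April 2015.
Product Clearance Extension: 1399 days claimed exceeds the 1168-day cap, so +1168 days → 24 June 2018.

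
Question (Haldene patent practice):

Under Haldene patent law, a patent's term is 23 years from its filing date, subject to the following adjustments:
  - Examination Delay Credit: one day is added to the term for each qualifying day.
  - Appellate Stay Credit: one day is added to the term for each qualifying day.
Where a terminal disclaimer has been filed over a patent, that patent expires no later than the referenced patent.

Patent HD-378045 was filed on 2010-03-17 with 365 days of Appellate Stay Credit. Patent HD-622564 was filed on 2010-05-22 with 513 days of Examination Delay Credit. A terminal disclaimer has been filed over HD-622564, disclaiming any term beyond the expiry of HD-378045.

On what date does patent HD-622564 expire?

Natural term of HD-622564:
  Base: filing + 23 years → 22 May 2033.
  Examination Delay Credit: +513 days → 17 October 2034.
Expiry of referenced patent HD-378045:
  Base: filing + 23 years → 17 March 2033.
  Appellate Stay Credit: +365 days → 17 March 2034.
Terminal disclaimer: HD-622564 expires on the earlier of 17 October 2034 and 17 March 2034.

2034-03-17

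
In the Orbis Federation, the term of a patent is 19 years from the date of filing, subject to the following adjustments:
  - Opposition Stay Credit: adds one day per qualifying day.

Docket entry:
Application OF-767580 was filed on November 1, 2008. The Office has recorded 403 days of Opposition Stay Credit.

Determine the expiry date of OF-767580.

Base term: filing date + 19 years → 1 November 2027.
Opposition Stay Credit: +403 days → 8 December 2028.

December 8, 2028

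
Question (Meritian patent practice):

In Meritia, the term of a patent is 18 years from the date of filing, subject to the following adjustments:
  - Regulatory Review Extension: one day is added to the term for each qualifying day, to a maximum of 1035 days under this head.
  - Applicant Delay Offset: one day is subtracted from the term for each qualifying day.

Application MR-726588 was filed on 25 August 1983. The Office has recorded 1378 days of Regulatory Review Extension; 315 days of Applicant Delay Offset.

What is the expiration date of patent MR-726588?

2003-08-15

Base term: filing date + 18 years → 25 August 2001.
Regulatory Review Extension: 1378 days claimed exceeds the 1035-day cap, so +1035 days → 25 June 2004.
Applicant Delay Offset: −315 days → 15 August 2003.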